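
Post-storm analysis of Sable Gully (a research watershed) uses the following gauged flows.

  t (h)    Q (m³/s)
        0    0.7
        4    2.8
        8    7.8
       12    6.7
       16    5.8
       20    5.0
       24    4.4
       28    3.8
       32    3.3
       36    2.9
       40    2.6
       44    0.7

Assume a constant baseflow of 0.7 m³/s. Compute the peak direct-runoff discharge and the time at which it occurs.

Q_p = 7.1 m³/s at t = 8 h

Subtracting baseflow gives direct-runoff ordinates: 0.0, 2.1, 7.1, 6.0, 5.1, 4.3, 3.7, 3.1, 2.6, 2.2, 1.9, 0.0 m³/s.
The maximum is 7.1 m³/s, occurring at the reading for t = 8 h.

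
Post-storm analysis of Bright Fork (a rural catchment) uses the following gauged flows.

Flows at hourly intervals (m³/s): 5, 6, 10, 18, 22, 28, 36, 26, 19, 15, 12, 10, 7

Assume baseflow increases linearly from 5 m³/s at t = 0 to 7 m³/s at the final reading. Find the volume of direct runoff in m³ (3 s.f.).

V ≈ 4.90 × 10^5 m³

Direct-runoff ordinates (Q − Q_b): 0.00, 0.83, 4.67, 12.50, 16.33, 22.17, 30.00, 19.83, 12.67, 8.50, 5.33, 3.17, 0.00 m³/s.
ΣQ_DR = 136.0 m³/s.
With Δt = 1 h = 3600 s, V = ΣQ_DR · Δt = 136.0 × 3600 = 4.90 × 10^5 m³.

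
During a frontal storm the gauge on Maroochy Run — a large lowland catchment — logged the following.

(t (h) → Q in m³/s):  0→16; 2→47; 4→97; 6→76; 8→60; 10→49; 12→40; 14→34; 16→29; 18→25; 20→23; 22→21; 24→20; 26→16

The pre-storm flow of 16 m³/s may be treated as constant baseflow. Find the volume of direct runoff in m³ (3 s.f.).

Direct-runoff ordinates (Q − Q_b): 0.0, 31.0, 81.0, 60.0, 44.0, 33.0, 24.0, 18.0, 13.0, 9.0, 7.0, 5.0, 4.0, 0.0 m³/s.
ΣQ_DR = 329.0 m³/s.
With Δt = 2 h = 7200 s, V = ΣQ_DR · Δt = 329.0 × 7200 = 2.37 × 10^6 m³.

V ≈ 2.37 × 10^6 m³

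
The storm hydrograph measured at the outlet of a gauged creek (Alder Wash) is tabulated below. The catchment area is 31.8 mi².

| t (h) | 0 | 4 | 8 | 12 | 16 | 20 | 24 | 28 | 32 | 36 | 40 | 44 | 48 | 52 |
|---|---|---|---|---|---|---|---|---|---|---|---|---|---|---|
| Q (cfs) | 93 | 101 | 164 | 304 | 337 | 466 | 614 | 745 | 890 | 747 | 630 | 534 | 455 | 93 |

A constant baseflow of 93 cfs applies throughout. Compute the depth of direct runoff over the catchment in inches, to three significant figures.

Direct runoff: 0.0, 8.0, 71.0, 211.0, 244.0, 373.0, 521.0, 652.0, 797.0, 654.0, 537.0, 441.0, 362.0, 0.0 cfs; ΣQ_DR = 4871 cfs.
V = ΣQ_DR · Δt = 4871 × 14400 s = 7.014 × 10^7 ft³.
Over A = 31.8 mi², depth = V / A = 0.949 in.

d ≈ 0.949 in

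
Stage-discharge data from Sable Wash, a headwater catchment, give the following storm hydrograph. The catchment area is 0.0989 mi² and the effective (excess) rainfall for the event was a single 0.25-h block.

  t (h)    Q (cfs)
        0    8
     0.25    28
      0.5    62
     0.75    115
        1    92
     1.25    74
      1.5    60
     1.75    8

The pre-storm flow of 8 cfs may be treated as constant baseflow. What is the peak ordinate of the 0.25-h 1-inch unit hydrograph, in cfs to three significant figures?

U_p ≈ 71.3 cfs

Direct runoff: 0.0, 20.0, 54.0, 107.0, 84.0, 66.0, 52.0, 0.0 cfs; ΣQ_DR = 383.0 cfs, peak = 107.0 cfs.
Runoff depth d = ΣQ_DR·Δt / A = 383.0 × 900 / (0.0989 mi²) = 1.500 in.
The 1-inch UH is the DRH scaled by (1 in)/d, so U_p = 107.0 × 1/1.500 = 71.3 cfs.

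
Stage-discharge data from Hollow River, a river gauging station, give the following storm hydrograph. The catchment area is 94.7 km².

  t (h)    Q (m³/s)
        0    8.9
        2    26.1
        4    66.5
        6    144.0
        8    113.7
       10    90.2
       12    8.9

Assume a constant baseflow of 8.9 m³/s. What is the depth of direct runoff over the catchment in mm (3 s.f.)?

Direct runoff: 0.0, 17.2, 57.6, 135.1, 104.8, 81.3, 0.0 m³/s; ΣQ_DR = 396.0 m³/s.
V = ΣQ_DR · Δt = 396.0 × 7200 s = 2.851 × 10^6 m³.
Over A = 94.7 km², depth = V / A = 30.1 mm.

d ≈ 30.1 mm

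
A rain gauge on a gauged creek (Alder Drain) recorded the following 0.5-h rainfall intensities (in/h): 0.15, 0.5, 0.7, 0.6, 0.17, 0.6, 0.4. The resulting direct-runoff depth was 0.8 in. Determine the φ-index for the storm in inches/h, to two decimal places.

φ ≈ 0.24 in/h

Only the 5 blocks with intensity above φ contribute runoff: 0.5, 0.7, 0.6, 0.6, 0.4 in/h.
Σ(I−φ)·Δt = d  ⇒  (0.5+0.7+0.6+0.6+0.4 − 5φ)·0.5 = 0.8
φ = (2.800 − 0.8/0.5) / 5 = 0.24 in/h.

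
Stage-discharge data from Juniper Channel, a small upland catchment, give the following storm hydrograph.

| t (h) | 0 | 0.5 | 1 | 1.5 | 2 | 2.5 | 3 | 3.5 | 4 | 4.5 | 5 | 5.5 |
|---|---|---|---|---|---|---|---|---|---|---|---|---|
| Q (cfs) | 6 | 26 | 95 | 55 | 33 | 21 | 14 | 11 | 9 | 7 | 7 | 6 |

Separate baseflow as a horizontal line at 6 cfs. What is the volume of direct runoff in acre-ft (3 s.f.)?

V ≈ 9.01 acre-ft

Direct-runoff ordinates (Q − Q_b): 0.0, 20.0, 89.0, 49.0, 27.0, 15.0, 8.0, 5.0, 3.0, 1.0, 1.0, 0.0 cfs.
ΣQ_DR = 218.0 cfs.
With Δt = 0.5 h = 1800 s, V = ΣQ_DR · Δt = 218.0 × 1800 = 3.92 × 10^5 ft³ = 9.01 acre-ft.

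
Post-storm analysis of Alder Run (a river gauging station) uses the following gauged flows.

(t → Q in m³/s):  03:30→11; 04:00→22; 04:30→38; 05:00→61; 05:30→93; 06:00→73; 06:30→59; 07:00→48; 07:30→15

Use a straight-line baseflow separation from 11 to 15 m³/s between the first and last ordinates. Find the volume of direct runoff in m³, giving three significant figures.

Direct-runoff ordinates (Q − Q_b): 0.00, 10.50, 26.00, 48.50, 80.00, 59.50, 45.00, 33.50, 0.00 m³/s.
ΣQ_DR = 303.0 m³/s.
With Δt = 0.5 h = 1800 s, V = ΣQ_DR · Δt = 303.0 × 1800 = 5.45 × 10^5 m³.

V ≈ 5.45 × 10^5 m³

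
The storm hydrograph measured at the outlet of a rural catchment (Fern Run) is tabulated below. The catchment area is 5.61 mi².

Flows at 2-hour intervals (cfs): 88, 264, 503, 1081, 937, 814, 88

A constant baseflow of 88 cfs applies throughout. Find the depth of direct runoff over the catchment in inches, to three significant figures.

Direct runoff: 0.0, 176.0, 415.0, 993.0, 849.0, 726.0, 0.0 cfs; ΣQ_DR = 3159 cfs.
V = ΣQ_DR · Δt = 3159 × 7200 s = 2.274 × 10^7 ft³.
Over A = 5.61 mi², depth = V / A = 1.75 in.

d ≈ 1.75 in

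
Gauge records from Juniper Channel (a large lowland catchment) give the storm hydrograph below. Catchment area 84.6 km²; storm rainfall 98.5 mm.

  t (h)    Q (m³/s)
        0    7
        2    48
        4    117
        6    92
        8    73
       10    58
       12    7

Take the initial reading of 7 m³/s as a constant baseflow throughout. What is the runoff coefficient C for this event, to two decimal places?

ΣQ_DR = 353.0 m³/s; V = ΣQ_DR·Δt = 2.542 × 10^6 m³.
Runoff depth d = V / A = 30.04 mm.
C = d / P = 30.04 / 98.5 = 0.31.

C ≈ 0.31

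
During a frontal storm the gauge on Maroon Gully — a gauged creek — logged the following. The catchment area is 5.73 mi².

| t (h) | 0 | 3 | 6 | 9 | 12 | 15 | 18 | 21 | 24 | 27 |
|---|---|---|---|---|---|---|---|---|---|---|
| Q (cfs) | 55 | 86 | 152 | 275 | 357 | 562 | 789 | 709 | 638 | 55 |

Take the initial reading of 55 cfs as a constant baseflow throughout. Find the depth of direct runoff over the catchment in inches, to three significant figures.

Direct runoff: 0.0, 31.0, 97.0, 220.0, 302.0, 507.0, 734.0, 654.0, 583.0, 0.0 cfs; ΣQ_DR = 3128 cfs.
V = ΣQ_DR · Δt = 3128 × 10800 s = 3.378 × 10^7 ft³.
Over A = 5.73 mi², depth = V / A = 2.54 in.

d ≈ 2.54 in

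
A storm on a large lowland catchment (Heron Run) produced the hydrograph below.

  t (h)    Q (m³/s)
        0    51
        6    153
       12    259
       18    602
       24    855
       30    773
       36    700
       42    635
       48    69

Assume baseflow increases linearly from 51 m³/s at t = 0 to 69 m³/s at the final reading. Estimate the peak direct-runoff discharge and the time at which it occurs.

Subtracting baseflow gives direct-runoff ordinates: 0.00, 99.75, 203.50, 544.25, 795.00, 710.75, 635.50, 568.25, 0.00 m³/s.
The maximum is 795.00 m³/s, occurring at the reading for t = 24 h.

Q_p = 795.00 m³/s at t = 24 h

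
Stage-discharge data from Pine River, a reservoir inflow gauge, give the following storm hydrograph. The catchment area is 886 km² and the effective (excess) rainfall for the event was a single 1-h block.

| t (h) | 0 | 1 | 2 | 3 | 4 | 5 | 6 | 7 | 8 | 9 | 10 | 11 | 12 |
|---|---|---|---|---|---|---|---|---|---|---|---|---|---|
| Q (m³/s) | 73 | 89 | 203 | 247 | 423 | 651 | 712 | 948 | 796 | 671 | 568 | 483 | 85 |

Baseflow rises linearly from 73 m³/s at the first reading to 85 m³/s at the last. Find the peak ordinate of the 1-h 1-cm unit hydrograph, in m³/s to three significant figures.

Direct runoff: 0.00, 15.00, 128.00, 171.00, 346.00, 573.00, 633.00, 868.00, 715.00, 589.00, 485.00, 399.00, 0.00 m³/s; ΣQ_DR = 4922 m³/s, peak = 868.00 m³/s.
Runoff depth d = ΣQ_DR·Δt / A = 4922 × 3600 / (886 km²) = 20.00 mm.
The 1-cm UH is the DRH scaled by (10 mm)/d, so U_p = 868.00 × 10/20.00 = 434 m³/s.

U_p ≈ 434 m³/s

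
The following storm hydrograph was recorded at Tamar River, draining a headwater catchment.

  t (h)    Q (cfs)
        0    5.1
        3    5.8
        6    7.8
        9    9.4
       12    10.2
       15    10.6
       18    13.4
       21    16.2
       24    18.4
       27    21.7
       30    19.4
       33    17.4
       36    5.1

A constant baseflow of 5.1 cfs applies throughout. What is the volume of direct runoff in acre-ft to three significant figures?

Direct-runoff ordinates (Q − Q_b): 0.0, 0.7, 2.7, 4.3, 5.1, 5.5, 8.3, 11.1, 13.3, 16.6, 14.3, 12.3, 0.0 cfs.
ΣQ_DR = 94.20 cfs.
With Δt = 3 h = 10800 s, V = ΣQ_DR · Δt = 94.20 × 10800 = 1.02 × 10^6 ft³ = 23.4 acre-ft.

V ≈ 23.4 acre-ft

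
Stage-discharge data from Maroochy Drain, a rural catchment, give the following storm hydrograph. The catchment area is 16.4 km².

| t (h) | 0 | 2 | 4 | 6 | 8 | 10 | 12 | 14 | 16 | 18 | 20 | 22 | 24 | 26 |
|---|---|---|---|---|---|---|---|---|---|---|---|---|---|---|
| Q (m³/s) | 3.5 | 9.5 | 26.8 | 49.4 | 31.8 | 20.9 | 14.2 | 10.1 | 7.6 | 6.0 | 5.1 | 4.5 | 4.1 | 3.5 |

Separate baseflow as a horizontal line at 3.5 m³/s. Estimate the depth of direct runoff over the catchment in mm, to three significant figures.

d ≈ 65.0 mm

Direct runoff: 0.0, 6.0, 23.3, 45.9, 28.3, 17.4, 10.7, 6.6, 4.1, 2.5, 1.6, 1.0, 0.6, 0.0 m³/s; ΣQ_DR = 148.0 m³/s.
V = ΣQ_DR · Δt = 148.0 × 7200 s = 1.066 × 10^6 m³.
Over A = 16.4 km², depth = V / A = 65.0 mm.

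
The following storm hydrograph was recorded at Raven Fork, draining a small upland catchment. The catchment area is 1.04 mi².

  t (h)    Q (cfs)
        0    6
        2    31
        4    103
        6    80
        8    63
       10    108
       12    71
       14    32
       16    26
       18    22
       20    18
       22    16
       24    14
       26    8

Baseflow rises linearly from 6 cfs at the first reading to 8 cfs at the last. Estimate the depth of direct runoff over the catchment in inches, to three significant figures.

d ≈ 1.49 in

Direct runoff: 0.00, 24.85, 96.69, 73.54, 56.38, 101.23, 64.08, 24.92, 18.77, 14.62, 10.46, 8.31, 6.15, 0.00 cfs; ΣQ_DR = 500.0 cfs.
V = ΣQ_DR · Δt = 500.0 × 7200 s = 3.600 × 10^6 ft³.
Over A = 1.04 mi², depth = V / A = 1.49 in.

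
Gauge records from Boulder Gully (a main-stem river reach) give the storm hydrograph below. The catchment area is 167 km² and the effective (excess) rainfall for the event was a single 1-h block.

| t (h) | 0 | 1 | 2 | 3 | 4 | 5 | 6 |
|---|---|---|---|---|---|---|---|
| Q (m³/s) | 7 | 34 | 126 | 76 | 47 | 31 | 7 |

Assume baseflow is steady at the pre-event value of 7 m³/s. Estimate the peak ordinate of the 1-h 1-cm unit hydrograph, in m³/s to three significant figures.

U_p ≈ 198 m³/s

Direct runoff: 0.0, 27.0, 119.0, 69.0, 40.0, 24.0, 0.0 m³/s; ΣQ_DR = 279.0 m³/s, peak = 119.0 m³/s.
Runoff depth d = ΣQ_DR·Δt / A = 279.0 × 3600 / (167 km²) = 6.014 mm.
The 1-cm UH is the DRH scaled by (10 mm)/d, so U_p = 119.0 × 10/6.014 = 198 m³/s.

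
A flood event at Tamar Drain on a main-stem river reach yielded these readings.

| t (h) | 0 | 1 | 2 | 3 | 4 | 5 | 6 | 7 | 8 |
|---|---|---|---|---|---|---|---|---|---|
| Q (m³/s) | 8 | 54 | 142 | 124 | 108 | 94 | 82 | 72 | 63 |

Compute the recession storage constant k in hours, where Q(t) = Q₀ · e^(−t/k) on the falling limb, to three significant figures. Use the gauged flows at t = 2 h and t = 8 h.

On the falling limb, Q drops from 142 to 63 m³/s between t = 2 h and t = 8 h (Δt = 6 h).
k = −Δt / ln(Q₂/Q₁) = −6 / ln(63/142) = 7.38 h.

k ≈ 7.38 h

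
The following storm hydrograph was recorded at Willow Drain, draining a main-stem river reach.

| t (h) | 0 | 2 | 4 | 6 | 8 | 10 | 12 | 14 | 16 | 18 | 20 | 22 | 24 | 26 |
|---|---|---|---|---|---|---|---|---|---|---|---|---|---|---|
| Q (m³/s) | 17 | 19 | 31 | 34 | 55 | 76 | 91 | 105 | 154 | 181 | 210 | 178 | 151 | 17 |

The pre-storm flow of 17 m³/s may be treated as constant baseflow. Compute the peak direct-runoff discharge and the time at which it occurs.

Subtracting baseflow gives direct-runoff ordinates: 0.0, 2.0, 14.0, 17.0, 38.0, 59.0, 74.0, 88.0, 137.0, 164.0, 193.0, 161.0, 134.0, 0.0 m³/s.
The maximum is 193.0 m³/s, occurring at the reading for t = 20 h.

Q_p = 193.0 m³/s at t = 20 h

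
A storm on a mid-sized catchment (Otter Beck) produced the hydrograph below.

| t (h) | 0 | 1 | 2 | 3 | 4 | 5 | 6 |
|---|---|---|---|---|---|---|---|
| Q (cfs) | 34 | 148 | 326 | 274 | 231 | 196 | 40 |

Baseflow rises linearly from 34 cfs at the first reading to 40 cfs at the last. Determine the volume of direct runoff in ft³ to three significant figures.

V ≈ 3.56 × 10^6 ft³

Direct-runoff ordinates (Q − Q_b): 0.00, 113.00, 290.00, 237.00, 193.00, 157.00, 0.00 cfs.
ΣQ_DR = 990.0 cfs.
With Δt = 1 h = 3600 s, V = ΣQ_DR · Δt = 990.0 × 3600 = 3.56 × 10^6 ft³.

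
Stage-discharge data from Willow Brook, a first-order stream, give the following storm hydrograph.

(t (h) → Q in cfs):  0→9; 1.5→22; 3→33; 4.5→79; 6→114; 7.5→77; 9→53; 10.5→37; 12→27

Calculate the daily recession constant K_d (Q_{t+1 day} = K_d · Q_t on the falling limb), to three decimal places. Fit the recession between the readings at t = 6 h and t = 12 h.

Between t = 6 h and t = 12 h the flow falls from 114 to 27 cfs over 4×1.5 h = 6 h.
Per-interval ratio K = (27/114)^(1/4) = 0.6976; K_d = K^(24/1.5) = 0.003.

K_d ≈ 0.003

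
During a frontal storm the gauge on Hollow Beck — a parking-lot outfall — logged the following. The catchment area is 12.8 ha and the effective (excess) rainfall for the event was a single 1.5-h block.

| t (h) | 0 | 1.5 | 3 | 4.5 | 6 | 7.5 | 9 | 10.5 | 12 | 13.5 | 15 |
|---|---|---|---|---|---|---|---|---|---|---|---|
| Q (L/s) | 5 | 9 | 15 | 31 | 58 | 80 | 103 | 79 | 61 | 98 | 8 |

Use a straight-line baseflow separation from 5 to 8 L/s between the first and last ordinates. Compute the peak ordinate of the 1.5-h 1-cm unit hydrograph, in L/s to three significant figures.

U_p ≈ 48.0 L/s

Direct runoff: 0.00, 3.70, 9.40, 25.10, 51.80, 73.50, 96.20, 71.90, 53.60, 90.30, 0.00 L/s; ΣQ_DR = 475.5 L/s, peak = 96.20 L/s.
Runoff depth d = ΣQ_DR·Δt / A = 475.5 × 5400 / (12.8 ha) = 20.06 mm.
The 1-cm UH is the DRH scaled by (10 mm)/d, so U_p = 96.20 × 10/20.06 = 48.0 L/s.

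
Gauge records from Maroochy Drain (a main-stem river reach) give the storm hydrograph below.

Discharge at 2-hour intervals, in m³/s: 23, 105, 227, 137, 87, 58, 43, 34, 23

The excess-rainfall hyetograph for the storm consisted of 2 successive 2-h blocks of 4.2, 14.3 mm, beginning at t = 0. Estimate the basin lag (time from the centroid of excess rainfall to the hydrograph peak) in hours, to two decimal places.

Centroid of excess rainfall: t_c = Σ P_i·t̄_i / ΣP_i = 2.5459 h (block centres at 1, 3 h).
Hydrograph peak occurs at t = 4 h, so basin lag t_L = 4 − 2.5459 = 1.45 h.

t_L ≈ 1.45 h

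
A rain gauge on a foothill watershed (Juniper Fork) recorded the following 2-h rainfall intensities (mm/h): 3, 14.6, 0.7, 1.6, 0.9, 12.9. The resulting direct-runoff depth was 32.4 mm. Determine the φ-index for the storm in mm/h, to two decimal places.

Only the 2 blocks with intensity above φ contribute runoff: 14.6, 12.9 mm/h.
Σ(I−φ)·Δt = d  ⇒  (14.6+12.9 − 2φ)·2 = 32.4
φ = (27.50 − 32.4/2) / 2 = 5.65 mm/h.

φ ≈ 5.65 mm/h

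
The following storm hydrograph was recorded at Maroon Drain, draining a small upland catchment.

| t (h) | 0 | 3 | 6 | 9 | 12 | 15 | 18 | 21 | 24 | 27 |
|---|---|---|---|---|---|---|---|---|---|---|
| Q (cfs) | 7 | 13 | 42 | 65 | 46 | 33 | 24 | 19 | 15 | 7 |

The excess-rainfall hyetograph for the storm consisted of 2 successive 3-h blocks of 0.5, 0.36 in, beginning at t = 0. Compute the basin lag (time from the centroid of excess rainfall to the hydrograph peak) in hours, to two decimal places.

Centroid of excess rainfall: t_c = Σ P_i·t̄_i / ΣP_i = 2.7558 h (block centres at 1.5, 4.5 h).
Hydrograph peak occurs at t = 9 h, so basin lag t_L = 9 − 2.7558 = 6.24 h.

t_L ≈ 6.24 h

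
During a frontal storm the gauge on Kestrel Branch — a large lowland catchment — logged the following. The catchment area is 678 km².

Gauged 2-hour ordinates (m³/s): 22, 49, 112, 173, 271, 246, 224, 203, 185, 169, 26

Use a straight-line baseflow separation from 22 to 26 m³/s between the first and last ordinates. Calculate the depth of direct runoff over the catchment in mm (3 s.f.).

d ≈ 15.0 mm

Direct runoff: 0.00, 26.60, 89.20, 149.80, 247.40, 222.00, 199.60, 178.20, 159.80, 143.40, 0.00 m³/s; ΣQ_DR = 1416 m³/s.
V = ΣQ_DR · Δt = 1416 × 7200 s = 1.020 × 10^7 m³.
Over A = 678 km², depth = V / A = 15.0 mm.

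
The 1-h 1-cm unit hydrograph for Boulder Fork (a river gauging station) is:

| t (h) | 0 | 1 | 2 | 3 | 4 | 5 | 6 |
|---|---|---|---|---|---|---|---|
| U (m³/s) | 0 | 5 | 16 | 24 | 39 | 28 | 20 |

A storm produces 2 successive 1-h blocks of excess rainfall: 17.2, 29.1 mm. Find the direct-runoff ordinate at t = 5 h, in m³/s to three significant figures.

Q ≈ 162 m³/s

By discrete convolution, Q_j = Σ (P_i / 10 mm) · U_{j−i}.
At t = 5 h (j=5): Q = (17.2/10)·28 + (29.1/10)·39 = 162 m³/s.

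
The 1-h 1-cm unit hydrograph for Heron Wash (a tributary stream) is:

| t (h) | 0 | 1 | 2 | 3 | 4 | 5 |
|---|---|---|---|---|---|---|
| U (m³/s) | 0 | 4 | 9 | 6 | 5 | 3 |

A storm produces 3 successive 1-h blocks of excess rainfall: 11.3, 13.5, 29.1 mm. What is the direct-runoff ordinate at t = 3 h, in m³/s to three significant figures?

Q ≈ 30.6 m³/s

By discrete convolution, Q_j = Σ (P_i / 10 mm) · U_{j−i}.
At t = 3 h (j=3): Q = (11.3/10)·6 + (13.5/10)·9 + (29.1/10)·4 = 30.6 m³/s.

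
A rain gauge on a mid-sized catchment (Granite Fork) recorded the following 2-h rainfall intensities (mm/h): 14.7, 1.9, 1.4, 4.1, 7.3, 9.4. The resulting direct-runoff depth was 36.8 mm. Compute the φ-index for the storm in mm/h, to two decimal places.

Only the 3 blocks with intensity above φ contribute runoff: 14.7, 7.3, 9.4 mm/h.
Σ(I−φ)·Δt = d  ⇒  (14.7+7.3+9.4 − 3φ)·2 = 36.8
φ = (31.40 − 36.8/2) / 3 = 4.33 mm/h.

φ ≈ 4.33 mm/h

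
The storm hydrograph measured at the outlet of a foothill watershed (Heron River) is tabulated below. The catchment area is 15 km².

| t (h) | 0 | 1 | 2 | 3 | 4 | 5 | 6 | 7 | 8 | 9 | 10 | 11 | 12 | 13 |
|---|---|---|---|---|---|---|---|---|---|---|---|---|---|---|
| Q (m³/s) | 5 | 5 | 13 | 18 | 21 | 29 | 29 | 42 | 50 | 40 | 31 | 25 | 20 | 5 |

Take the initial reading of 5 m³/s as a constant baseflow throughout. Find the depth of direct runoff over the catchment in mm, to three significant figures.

d ≈ 63.1 mm

Direct runoff: 0.0, 0.0, 8.0, 13.0, 16.0, 24.0, 24.0, 37.0, 45.0, 35.0, 26.0, 20.0, 15.0, 0.0 m³/s; ΣQ_DR = 263.0 m³/s.
V = ΣQ_DR · Δt = 263.0 × 3600 s = 9.468 × 10^5 m³.
Over A = 15 km², depth = V / A = 63.1 mm.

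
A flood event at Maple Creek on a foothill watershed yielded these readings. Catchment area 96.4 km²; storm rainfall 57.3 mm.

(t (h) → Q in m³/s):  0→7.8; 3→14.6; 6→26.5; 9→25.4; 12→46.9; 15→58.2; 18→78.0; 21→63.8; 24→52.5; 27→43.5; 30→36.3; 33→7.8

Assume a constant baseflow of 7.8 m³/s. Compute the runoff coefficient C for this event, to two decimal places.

ΣQ_DR = 367.7 m³/s; V = ΣQ_DR·Δt = 3.971 × 10^6 m³.
Runoff depth d = V / A = 41.19 mm.
C = d / P = 41.19 / 57.3 = 0.72.

C ≈ 0.72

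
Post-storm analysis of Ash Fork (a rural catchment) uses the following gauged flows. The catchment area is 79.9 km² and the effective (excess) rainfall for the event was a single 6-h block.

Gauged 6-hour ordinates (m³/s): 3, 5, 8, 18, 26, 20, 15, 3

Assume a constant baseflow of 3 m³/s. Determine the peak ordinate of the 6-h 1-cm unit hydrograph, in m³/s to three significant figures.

Direct runoff: 0.0, 2.0, 5.0, 15.0, 23.0, 17.0, 12.0, 0.0 m³/s; ΣQ_DR = 74.00 m³/s, peak = 23.0 m³/s.
Runoff depth d = ΣQ_DR·Δt / A = 74.00 × 21600 / (79.9 km²) = 20.01 mm.
The 1-cm UH is the DRH scaled by (10 mm)/d, so U_p = 23.0 × 10/20.01 = 11.5 m³/s.

U_p ≈ 11.5 m³/s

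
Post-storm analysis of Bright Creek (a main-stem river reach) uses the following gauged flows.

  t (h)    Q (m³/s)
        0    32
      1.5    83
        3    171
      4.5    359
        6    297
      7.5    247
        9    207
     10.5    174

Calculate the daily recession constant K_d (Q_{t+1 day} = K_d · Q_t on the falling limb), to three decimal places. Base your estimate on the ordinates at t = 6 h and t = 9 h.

K_d ≈ 0.056

Between t = 6 h and t = 9 h the flow falls from 297 to 207 m³/s over 2×1.5 h = 3 h.
Per-interval ratio K = (207/297)^(1/2) = 0.8348; K_d = K^(24/1.5) = 0.056.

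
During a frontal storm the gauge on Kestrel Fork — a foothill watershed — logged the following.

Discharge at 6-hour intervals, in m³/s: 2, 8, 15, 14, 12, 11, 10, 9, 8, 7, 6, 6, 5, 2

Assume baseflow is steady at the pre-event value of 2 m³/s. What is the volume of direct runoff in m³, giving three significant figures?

Direct-runoff ordinates (Q − Q_b): 0.0, 6.0, 13.0, 12.0, 10.0, 9.0, 8.0, 7.0, 6.0, 5.0, 4.0, 4.0, 3.0, 0.0 m³/s.
ΣQ_DR = 87.00 m³/s.
With Δt = 6 h = 21600 s, V = ΣQ_DR · Δt = 87.00 × 21600 = 1.88 × 10^6 m³.

V ≈ 1.88 × 10^6 m³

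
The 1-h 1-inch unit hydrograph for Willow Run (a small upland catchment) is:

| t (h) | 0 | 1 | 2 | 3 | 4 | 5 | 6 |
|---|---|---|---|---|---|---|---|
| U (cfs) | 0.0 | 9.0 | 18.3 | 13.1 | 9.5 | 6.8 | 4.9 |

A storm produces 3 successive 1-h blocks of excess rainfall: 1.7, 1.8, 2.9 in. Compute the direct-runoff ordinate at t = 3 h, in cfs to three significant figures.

By discrete convolution, Q_j = Σ (P_i / 1 in) · U_{j−i}.
At t = 3 h (j=3): Q = (1.7/1)·13.1 + (1.8/1)·18.3 + (2.9/1)·9.0 = 81.3 cfs.

Q ≈ 81.3 cfs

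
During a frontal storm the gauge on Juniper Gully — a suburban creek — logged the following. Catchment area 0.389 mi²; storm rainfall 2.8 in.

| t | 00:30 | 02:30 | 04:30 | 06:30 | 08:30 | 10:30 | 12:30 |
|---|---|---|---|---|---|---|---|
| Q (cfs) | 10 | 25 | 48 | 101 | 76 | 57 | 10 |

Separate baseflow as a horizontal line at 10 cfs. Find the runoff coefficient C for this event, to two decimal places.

ΣQ_DR = 257.0 cfs; V = ΣQ_DR·Δt = 1.850 × 10^6 ft³.
Runoff depth d = V / A = 2.048 in.
C = d / P = 2.048 / 2.8 = 0.73.

C ≈ 0.73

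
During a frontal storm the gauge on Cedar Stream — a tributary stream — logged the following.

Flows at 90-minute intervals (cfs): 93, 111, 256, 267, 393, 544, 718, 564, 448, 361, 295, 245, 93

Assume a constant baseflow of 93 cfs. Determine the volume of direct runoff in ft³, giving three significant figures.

V ≈ 1.72 × 10^7 ft³

Direct-runoff ordinates (Q − Q_b): 0.0, 18.0, 163.0, 174.0, 300.0, 451.0, 625.0, 471.0, 355.0, 268.0, 202.0, 152.0, 0.0 cfs.
ΣQ_DR = 3179 cfs.
With Δt = 1.5 h = 5400 s, V = ΣQ_DR · Δt = 3179 × 5400 = 1.72 × 10^7 ft³.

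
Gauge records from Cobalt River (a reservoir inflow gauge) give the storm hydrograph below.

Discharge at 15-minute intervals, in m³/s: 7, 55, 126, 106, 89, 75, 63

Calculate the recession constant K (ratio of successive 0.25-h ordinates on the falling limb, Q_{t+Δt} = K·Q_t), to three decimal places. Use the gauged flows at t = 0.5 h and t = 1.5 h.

K ≈ 0.841

Using the recession-limb readings at t = 0.5 h and t = 1.5 h: Q falls from 126 to 63 m³/s over 4 intervals.
K = (Q₂/Q₁)^(1/4) = (63/126)^(1/4) = 0.841.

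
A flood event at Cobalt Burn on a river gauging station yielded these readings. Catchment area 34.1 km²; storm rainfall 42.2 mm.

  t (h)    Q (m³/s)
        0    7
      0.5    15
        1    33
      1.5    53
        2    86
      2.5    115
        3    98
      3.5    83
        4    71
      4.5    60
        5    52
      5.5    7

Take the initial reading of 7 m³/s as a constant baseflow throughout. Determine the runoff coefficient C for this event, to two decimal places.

C ≈ 0.75

ΣQ_DR = 596.0 m³/s; V = ΣQ_DR·Δt = 1.073 × 10^6 m³.
Runoff depth d = V / A = 31.46 mm.
C = d / P = 31.46 / 42.2 = 0.75.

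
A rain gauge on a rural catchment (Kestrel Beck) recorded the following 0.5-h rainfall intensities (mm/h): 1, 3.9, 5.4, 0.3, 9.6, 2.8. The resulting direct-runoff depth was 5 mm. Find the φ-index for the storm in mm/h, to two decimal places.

Only the 3 blocks with intensity above φ contribute runoff: 3.9, 5.4, 9.6 mm/h.
Σ(I−φ)·Δt = d  ⇒  (3.9+5.4+9.6 − 3φ)·0.5 = 5
φ = (18.90 − 5/0.5) / 3 = 2.97 mm/h.

φ ≈ 2.97 mm/h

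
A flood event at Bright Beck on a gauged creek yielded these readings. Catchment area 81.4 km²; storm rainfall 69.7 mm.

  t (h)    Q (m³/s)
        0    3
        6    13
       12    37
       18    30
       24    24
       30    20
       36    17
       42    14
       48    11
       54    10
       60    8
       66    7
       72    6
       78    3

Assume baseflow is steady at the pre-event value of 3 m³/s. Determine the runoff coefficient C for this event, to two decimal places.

ΣQ_DR = 161.0 m³/s; V = ΣQ_DR·Δt = 3.478 × 10^6 m³.
Runoff depth d = V / A = 42.72 mm.
C = d / P = 42.72 / 69.7 = 0.61.

C ≈ 0.61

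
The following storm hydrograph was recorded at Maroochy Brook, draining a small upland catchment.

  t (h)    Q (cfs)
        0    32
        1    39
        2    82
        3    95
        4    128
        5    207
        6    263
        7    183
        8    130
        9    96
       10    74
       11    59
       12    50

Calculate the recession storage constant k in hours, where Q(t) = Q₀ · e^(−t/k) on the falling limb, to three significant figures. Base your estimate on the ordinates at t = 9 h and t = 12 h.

On the falling limb, Q drops from 96 to 50 cfs between t = 9 h and t = 12 h (Δt = 3 h).
k = −Δt / ln(Q₂/Q₁) = −3 / ln(50/96) = 4.60 h.

k ≈ 4.60 h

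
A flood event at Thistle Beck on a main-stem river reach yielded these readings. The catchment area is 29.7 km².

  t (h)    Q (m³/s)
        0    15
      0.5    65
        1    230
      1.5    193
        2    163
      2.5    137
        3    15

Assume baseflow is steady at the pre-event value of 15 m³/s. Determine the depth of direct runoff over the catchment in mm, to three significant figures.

d ≈ 43.2 mm

Direct runoff: 0.0, 50.0, 215.0, 178.0, 148.0, 122.0, 0.0 m³/s; ΣQ_DR = 713.0 m³/s.
V = ΣQ_DR · Δt = 713.0 × 1800 s = 1.283 × 10^6 m³.
Over A = 29.7 km², depth = V / A = 43.2 mm.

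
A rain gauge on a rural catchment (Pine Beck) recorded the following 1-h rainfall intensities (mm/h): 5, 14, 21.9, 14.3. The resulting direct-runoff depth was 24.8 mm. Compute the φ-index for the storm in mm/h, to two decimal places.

φ ≈ 8.47 mm/h

Only the 3 blocks with intensity above φ contribute runoff: 14, 21.9, 14.3 mm/h.
Σ(I−φ)·Δt = d  ⇒  (14+21.9+14.3 − 3φ)·1 = 24.8
φ = (50.20 − 24.8/1) / 3 = 8.47 mm/h.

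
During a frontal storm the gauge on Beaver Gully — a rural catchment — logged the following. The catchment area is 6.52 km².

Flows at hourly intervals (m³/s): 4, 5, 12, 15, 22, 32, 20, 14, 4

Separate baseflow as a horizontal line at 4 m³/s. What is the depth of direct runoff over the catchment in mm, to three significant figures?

Direct runoff: 0.0, 1.0, 8.0, 11.0, 18.0, 28.0, 16.0, 10.0, 0.0 m³/s; ΣQ_DR = 92.00 m³/s.
V = ΣQ_DR · Δt = 92.00 × 3600 s = 3.312 × 10^5 m³.
Over A = 6.52 km², depth = V / A = 50.8 mm.

d ≈ 50.8 mm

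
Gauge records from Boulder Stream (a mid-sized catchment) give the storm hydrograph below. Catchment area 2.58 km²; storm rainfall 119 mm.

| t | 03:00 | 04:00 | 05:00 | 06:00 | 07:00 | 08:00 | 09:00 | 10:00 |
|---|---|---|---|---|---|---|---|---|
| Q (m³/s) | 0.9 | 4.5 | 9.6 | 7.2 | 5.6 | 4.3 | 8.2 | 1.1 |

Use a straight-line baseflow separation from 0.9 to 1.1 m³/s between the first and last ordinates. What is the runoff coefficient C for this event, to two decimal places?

C ≈ 0.39

ΣQ_DR = 33.40 m³/s; V = ΣQ_DR·Δt = 1.202 × 10^5 m³.
Runoff depth d = V / A = 46.60 mm.
C = d / P = 46.60 / 119 = 0.39.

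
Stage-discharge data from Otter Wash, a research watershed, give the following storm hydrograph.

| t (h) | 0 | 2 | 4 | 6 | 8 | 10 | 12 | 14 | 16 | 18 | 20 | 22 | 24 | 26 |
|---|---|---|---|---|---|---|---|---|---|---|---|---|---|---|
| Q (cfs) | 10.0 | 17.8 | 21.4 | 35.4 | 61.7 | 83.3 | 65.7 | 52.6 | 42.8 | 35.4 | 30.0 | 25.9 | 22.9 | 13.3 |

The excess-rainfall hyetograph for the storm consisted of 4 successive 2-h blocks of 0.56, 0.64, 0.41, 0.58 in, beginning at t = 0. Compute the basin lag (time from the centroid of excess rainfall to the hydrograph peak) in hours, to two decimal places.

Centroid of excess rainfall: t_c = Σ P_i·t̄_i / ΣP_i = 3.9224 h (block centres at 1, 3, 5, 7 h).
Hydrograph peak occurs at t = 10 h, so basin lag t_L = 10 − 3.9224 = 6.08 h.

t_L ≈ 6.08 h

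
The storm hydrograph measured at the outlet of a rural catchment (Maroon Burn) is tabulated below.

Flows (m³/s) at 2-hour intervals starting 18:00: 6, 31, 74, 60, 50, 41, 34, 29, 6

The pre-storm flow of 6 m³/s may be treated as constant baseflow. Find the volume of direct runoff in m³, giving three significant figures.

V ≈ 1.99 × 10^6 m³

Direct-runoff ordinates (Q − Q_b): 0.0, 25.0, 68.0, 54.0, 44.0, 35.0, 28.0, 23.0, 0.0 m³/s.
ΣQ_DR = 277.0 m³/s.
With Δt = 2 h = 7200 s, V = ΣQ_DR · Δt = 277.0 × 7200 = 1.99 × 10^6 m³.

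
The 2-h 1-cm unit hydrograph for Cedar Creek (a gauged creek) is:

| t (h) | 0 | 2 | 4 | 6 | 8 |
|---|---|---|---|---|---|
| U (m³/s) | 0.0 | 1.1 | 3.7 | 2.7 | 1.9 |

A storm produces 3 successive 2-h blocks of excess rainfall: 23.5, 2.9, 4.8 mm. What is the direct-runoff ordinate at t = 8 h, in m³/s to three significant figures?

By discrete convolution, Q_j = Σ (P_i / 10 mm) · U_{j−i}.
At t = 8 h (j=4): Q = (23.5/10)·1.9 + (2.9/10)·2.7 + (4.8/10)·3.7 = 7.02 m³/s.

Q ≈ 7.02 m³/s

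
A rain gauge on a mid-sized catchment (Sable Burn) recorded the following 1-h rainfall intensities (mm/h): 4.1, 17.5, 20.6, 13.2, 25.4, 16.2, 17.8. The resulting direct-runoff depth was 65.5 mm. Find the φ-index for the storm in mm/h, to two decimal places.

φ ≈ 7.53 mm/h

Only the 6 blocks with intensity above φ contribute runoff: 17.5, 20.6, 13.2, 25.4, 16.2, 17.8 mm/h.
Σ(I−φ)·Δt = d  ⇒  (17.5+20.6+13.2+25.4+16.2+17.8 − 6φ)·1 = 65.5
φ = (110.7 − 65.5/1) / 6 = 7.53 mm/h.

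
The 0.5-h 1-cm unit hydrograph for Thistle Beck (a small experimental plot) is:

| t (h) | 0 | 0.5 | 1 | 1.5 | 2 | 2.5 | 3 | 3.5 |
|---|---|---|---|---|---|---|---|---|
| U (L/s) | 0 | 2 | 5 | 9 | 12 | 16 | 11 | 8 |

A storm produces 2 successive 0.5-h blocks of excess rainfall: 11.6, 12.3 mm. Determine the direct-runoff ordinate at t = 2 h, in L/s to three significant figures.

By discrete convolution, Q_j = Σ (P_i / 10 mm) · U_{j−i}.
At t = 2 h (j=4): Q = (11.6/10)·12 + (12.3/10)·9 = 25.0 L/s.

Q ≈ 25.0 L/s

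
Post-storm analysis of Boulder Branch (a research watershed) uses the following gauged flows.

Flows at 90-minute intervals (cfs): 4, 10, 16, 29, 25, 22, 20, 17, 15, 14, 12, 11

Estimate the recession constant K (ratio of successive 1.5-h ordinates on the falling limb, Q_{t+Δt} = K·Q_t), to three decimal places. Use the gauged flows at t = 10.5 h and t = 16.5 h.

Using the recession-limb readings at t = 10.5 h and t = 16.5 h: Q falls from 17 to 11 cfs over 4 intervals.
K = (Q₂/Q₁)^(1/4) = (11/17)^(1/4) = 0.897.

K ≈ 0.897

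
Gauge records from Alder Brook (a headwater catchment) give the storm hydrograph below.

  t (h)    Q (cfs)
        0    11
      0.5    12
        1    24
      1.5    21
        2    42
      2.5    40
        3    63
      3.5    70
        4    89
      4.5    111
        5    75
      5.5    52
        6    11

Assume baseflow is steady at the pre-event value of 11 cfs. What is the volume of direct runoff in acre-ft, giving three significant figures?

V ≈ 19.8 acre-ft

Direct-runoff ordinates (Q − Q_b): 0.0, 1.0, 13.0, 10.0, 31.0, 29.0, 52.0, 59.0, 78.0, 100.0, 64.0, 41.0, 0.0 cfs.
ΣQ_DR = 478.0 cfs.
With Δt = 0.5 h = 1800 s, V = ΣQ_DR · Δt = 478.0 × 1800 = 8.60 × 10^5 ft³ = 19.8 acre-ft.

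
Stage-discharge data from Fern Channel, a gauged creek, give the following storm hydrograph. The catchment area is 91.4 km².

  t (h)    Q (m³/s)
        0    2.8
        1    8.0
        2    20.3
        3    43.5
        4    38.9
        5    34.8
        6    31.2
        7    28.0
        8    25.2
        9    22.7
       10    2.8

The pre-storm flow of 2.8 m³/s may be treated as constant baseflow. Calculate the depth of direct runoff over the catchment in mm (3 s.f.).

d ≈ 8.96 mm

Direct runoff: 0.0, 5.2, 17.5, 40.7, 36.1, 32.0, 28.4, 25.2, 22.4, 19.9, 0.0 m³/s; ΣQ_DR = 227.4 m³/s.
V = ΣQ_DR · Δt = 227.4 × 3600 s = 8.186 × 10^5 m³.
Over A = 91.4 km², depth = V / A = 8.96 mm.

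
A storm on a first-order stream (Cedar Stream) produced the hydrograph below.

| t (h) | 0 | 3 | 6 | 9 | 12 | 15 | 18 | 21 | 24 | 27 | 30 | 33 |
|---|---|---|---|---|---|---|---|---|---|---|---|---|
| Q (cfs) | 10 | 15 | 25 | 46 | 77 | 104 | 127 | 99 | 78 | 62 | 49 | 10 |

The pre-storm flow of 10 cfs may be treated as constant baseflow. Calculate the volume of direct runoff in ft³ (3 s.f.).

Direct-runoff ordinates (Q − Q_b): 0.0, 5.0, 15.0, 36.0, 67.0, 94.0, 117.0, 89.0, 68.0, 52.0, 39.0, 0.0 cfs.
ΣQ_DR = 582.0 cfs.
With Δt = 3 h = 10800 s, V = ΣQ_DR · Δt = 582.0 × 10800 = 6.29 × 10^6 ft³.

V ≈ 6.29 × 10^6 ft³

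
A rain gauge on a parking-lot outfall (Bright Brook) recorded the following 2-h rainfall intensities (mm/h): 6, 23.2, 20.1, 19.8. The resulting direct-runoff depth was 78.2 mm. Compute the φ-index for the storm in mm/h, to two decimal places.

Only the 3 blocks with intensity above φ contribute runoff: 23.2, 20.1, 19.8 mm/h.
Σ(I−φ)·Δt = d  ⇒  (23.2+20.1+19.8 − 3φ)·2 = 78.2
φ = (63.10 − 78.2/2) / 3 = 8.00 mm/h.

φ ≈ 8.00 mm/h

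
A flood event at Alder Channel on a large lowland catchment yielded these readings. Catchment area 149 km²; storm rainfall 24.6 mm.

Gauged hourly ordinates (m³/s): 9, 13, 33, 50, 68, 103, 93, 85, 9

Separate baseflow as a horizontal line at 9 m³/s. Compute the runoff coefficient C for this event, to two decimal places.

C ≈ 0.38

ΣQ_DR = 382.0 m³/s; V = ΣQ_DR·Δt = 1.375 × 10^6 m³.
Runoff depth d = V / A = 9.230 mm.
C = d / P = 9.230 / 24.6 = 0.38.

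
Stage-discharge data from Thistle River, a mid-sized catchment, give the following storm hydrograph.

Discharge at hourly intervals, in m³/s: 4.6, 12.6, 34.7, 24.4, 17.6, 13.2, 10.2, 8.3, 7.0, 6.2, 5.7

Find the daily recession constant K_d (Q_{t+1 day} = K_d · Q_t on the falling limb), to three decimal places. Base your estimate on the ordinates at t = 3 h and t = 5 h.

K_d ≈ 0.001

Between t = 3 h and t = 5 h the flow falls from 24.4 to 13.2 m³/s over 2×1 h = 2 h.
Per-interval ratio K = (13.2/24.4)^(1/2) = 0.7355; K_d = K^(24/1) = 0.001.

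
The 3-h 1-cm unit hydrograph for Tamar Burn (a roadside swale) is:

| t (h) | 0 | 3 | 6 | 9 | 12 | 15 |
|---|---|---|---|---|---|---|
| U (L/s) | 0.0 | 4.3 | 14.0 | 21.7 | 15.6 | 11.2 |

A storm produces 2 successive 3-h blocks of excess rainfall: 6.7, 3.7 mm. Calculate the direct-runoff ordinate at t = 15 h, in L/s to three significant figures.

Q ≈ 13.3 L/s

By discrete convolution, Q_j = Σ (P_i / 10 mm) · U_{j−i}.
At t = 15 h (j=5): Q = (6.7/10)·11.2 + (3.7/10)·15.6 = 13.3 L/s.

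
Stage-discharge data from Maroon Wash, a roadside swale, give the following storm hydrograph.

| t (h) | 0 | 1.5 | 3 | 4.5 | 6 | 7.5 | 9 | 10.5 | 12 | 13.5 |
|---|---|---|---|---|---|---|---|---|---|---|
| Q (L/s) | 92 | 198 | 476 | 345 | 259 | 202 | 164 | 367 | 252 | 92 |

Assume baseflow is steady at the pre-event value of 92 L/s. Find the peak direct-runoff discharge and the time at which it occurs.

Q_p = 384.0 L/s at t = 3 h

Subtracting baseflow gives direct-runoff ordinates: 0.0, 106.0, 384.0, 253.0, 167.0, 110.0, 72.0, 275.0, 160.0, 0.0 L/s.
The maximum is 384.0 L/s, occurring at the reading for t = 3 h.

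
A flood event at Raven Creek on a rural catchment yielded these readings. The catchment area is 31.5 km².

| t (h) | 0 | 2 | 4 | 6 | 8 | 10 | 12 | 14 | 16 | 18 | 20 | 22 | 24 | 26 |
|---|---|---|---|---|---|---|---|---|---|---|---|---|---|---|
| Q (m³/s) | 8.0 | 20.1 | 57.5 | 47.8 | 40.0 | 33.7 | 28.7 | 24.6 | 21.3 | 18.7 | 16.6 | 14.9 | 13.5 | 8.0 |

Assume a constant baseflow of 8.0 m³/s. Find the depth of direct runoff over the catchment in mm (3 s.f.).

d ≈ 55.2 mm

Direct runoff: 0.0, 12.1, 49.5, 39.8, 32.0, 25.7, 20.7, 16.6, 13.3, 10.7, 8.6, 6.9, 5.5, 0.0 m³/s; ΣQ_DR = 241.4 m³/s.
V = ΣQ_DR · Δt = 241.4 × 7200 s = 1.738 × 10^6 m³.
Over A = 31.5 km², depth = V / A = 55.2 mm.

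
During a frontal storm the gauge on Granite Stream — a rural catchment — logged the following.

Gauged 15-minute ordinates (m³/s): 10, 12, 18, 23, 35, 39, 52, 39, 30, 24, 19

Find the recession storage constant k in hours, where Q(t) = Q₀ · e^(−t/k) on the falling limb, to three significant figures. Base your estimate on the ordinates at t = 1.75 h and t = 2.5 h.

On the falling limb, Q drops from 39 to 19 m³/s between t = 1.75 h and t = 2.5 h (Δt = 0.75 h).
k = −Δt / ln(Q₂/Q₁) = −0.75 / ln(19/39) = 1.04 h.

k ≈ 1.04 h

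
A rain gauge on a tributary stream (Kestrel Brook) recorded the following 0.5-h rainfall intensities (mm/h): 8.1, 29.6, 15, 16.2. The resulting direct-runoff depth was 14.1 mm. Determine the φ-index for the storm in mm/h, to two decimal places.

Only the 3 blocks with intensity above φ contribute runoff: 29.6, 15, 16.2 mm/h.
Σ(I−φ)·Δt = d  ⇒  (29.6+15+16.2 − 3φ)·0.5 = 14.1
φ = (60.80 − 14.1/0.5) / 3 = 10.87 mm/h.

φ ≈ 10.87 mm/h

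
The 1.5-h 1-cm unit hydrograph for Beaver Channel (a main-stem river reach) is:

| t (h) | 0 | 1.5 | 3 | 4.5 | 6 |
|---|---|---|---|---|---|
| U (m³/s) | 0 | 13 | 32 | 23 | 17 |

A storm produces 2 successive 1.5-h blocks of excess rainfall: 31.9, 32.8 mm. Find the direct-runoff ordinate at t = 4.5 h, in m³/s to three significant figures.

Q ≈ 178 m³/s

By discrete convolution, Q_j = Σ (P_i / 10 mm) · U_{j−i}.
At t = 4.5 h (j=3): Q = (31.9/10)·23 + (32.8/10)·32 = 178 m³/s.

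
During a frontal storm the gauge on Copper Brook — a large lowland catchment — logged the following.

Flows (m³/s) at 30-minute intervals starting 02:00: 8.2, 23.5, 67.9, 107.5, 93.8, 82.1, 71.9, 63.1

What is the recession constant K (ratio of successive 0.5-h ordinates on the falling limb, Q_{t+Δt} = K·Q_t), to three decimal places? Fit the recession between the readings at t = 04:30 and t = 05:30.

Using the recession-limb readings at t = 04:30 and t = 05:30: Q falls from 82.1 to 63.1 m³/s over 2 intervals.
K = (Q₂/Q₁)^(1/2) = (63.1/82.1)^(1/2) = 0.877.

K ≈ 0.877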